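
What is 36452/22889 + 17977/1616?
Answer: 470381985/36988624 ≈ 12.717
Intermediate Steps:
36452/22889 + 17977/1616 = 470381985/36988624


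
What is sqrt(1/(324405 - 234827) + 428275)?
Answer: sqrt(3436572000014678)/89578 ≈ 654.43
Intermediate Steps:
sqrt(1/(324405 - 234827) + 428275) = sqrt(1/89578 + 428275) = sqrt(38364017951/89578) = sqrt(3436572000014678)/89578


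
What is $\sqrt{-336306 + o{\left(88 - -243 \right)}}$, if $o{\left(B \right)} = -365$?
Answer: $i \sqrt{336671} \approx 580.23 i$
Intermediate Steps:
$\sqrt{-336306 + o{\left(88 - -243 \right)}} = \sqrt{-336306 - 365} = \sqrt{-336671} = i \sqrt{336671}$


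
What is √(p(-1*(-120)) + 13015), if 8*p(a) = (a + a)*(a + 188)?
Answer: √22255 ≈ 149.18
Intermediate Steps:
p(a) = a*(188 + a)/4 (p(a) = ((a + a)*(a + 188))/8 = ((2*a)*(188 + a))/8 = (2*a*(188 + a))/8 = a*(188 + a)/4)
√(p(-1*(-120)) + 13015) = √((-1*(-120))*(188 - 1*(-120))/4 + 13015) = √((¼)*120*(188 + 120) + 13015) = √((¼)*120*308 + 13015) = √(9240 + 13015) = √22255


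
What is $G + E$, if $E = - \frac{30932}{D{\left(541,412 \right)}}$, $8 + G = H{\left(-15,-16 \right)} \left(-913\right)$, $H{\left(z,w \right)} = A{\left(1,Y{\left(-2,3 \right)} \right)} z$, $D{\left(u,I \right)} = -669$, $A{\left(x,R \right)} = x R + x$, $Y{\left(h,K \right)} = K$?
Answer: $\frac{36673400}{669} \approx 54818.0$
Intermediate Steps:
$A{\left(x,R \right)} = x + R x$ ($A{\left(x,R \right)} = R x + x = x + R x$)
$H{\left(z,w \right)} = 4 z$ ($H{\left(z,w \right)} = 1 \left(1 + 3\right) z = 1 \cdot 4 z = 4 z$)
$G = 54772$ ($G = -8 + 4 \left(-15\right) \left(-913\right) = -8 - -54780 = -8 + 54780 = 54772$)
$E = \frac{30932}{669}$ ($E = - \frac{30932}{-669} = \left(-30932\right) \left(- \frac{1}{669}\right) = \frac{30932}{669} \approx 46.236$)
$G + E = 54772 + \frac{30932}{669} = \frac{36673400}{669}$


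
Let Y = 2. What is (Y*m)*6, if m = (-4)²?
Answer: 192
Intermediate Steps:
m = 16
(Y*m)*6 = (2*16)*6 = 32*6 = 192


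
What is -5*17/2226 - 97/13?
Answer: -217027/28938 ≈ -7.4997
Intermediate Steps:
-5*17/2226 - 97/13 = -85*1/2226 - 97*1/13 = -85/2226 - 97/13 = -217027/28938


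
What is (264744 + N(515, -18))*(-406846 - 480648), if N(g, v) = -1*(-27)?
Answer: -234982673874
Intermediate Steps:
N(g, v) = 27
(264744 + N(515, -18))*(-406846 - 480648) = (264744 + 27)*(-406846 - 480648) = 264771*(-887494) = -234982673874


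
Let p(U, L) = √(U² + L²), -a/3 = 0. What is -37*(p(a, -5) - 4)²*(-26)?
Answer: 962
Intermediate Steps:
a = 0 (a = -3*0 = 0)
p(U, L) = √(L² + U²)
-37*(p(a, -5) - 4)²*(-26) = -37*(√((-5)² + 0²) - 4)²*(-26) = -37*(√(25 + 0) - 4)²*(-26) = -37*(√25 - 4)²*(-26) = -37*(5 - 4)²*(-26) = -37*1²*(-26) = -37*1*(-26) = -37*(-26) = 962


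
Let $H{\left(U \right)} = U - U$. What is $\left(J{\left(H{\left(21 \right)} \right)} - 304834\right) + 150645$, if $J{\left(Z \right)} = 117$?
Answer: $-154072$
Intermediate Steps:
$H{\left(U \right)} = 0$
$\left(J{\left(H{\left(21 \right)} \right)} - 304834\right) + 150645 = \left(117 - 304834\right) + 150645 = -304717 + 150645 = -154072$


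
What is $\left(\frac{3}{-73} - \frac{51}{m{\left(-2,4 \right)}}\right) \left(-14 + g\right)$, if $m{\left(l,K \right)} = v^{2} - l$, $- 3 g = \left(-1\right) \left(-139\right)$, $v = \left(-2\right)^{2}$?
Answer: $\frac{227879}{1314} \approx 173.42$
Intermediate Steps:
$v = 4$
$g = - \frac{139}{3}$ ($g = - \frac{\left(-1\right) \left(-139\right)}{3} = \left(- \frac{1}{3}\right) 139 = - \frac{139}{3} \approx -46.333$)
$m{\left(l,K \right)} = 16 - l$ ($m{\left(l,K \right)} = 4^{2} - l = 16 - l$)
$\left(\frac{3}{-73} - \frac{51}{m{\left(-2,4 \right)}}\right) \left(-14 + g\right) = \left(\frac{3}{-73} - \frac{51}{16 - -2}\right) \left(-14 - \frac{139}{3}\right) = \left(3 \left(- \frac{1}{73}\right) - \frac{51}{16 + 2}\right) \left(- \frac{181}{3}\right) = \left(- \frac{3}{73} - \frac{51}{18}\right) \left(- \frac{181}{3}\right) = \left(- \frac{3}{73} - \frac{17}{6}\right) \left(- \frac{181}{3}\right) = \left(- \frac{1259}{438}\right) \left(- \frac{181}{3}\right) = \frac{227879}{1314}$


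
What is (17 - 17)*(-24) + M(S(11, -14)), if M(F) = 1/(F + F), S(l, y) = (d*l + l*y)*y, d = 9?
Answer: 1/1540 ≈ 0.00064935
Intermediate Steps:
S(l, y) = y*(9*l + l*y) (S(l, y) = (9*l + l*y)*y = y*(9*l + l*y))
M(F) = 1/(2*F)
(17 - 17)*(-24) + M(S(11, -14)) = (17 - 17)*(-24) + 1/(2*((11*(-14)*(9 - 14)))) = 0*(-24) + 1/(2*((11*(-14)*(-5)))) = 0 + (½)/770 = 0 + (½)*(1/770) = 0 + 1/1540 = 1/1540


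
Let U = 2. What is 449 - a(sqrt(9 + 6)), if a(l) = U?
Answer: 447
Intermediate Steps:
a(l) = 2
449 - a(sqrt(9 + 6)) = 449 - 1*2 = 449 - 2 = 447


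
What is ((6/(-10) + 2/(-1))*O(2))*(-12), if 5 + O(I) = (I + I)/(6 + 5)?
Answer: -7956/55 ≈ -144.65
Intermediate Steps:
O(I) = -5 + 2*I/11 (O(I) = -5 + (I + I)/(6 + 5) = -5 + (2*I)/11 = -5 + (2*I)*(1/11) = -5 + 2*I/11)
((6/(-10) + 2/(-1))*O(2))*(-12) = ((6/(-10) + 2/(-1))*(-5 + (2/11)*2))*(-12) = ((6*(-1/10) + 2*(-1))*(-5 + 4/11))*(-12) = ((-3/5 - 2)*(-51/11))*(-12) = -13/5*(-51/11)*(-12) = (663/55)*(-12) = -7956/55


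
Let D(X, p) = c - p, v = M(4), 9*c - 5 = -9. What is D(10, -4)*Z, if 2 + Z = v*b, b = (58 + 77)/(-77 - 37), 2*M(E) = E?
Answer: -2656/171 ≈ -15.532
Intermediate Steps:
c = -4/9 (c = 5/9 + (⅑)*(-9) = 5/9 - 1 = -4/9 ≈ -0.44444)
M(E) = E/2
b = -45/38 (b = 135/(-114) = 135*(-1/114) = -45/38 ≈ -1.1842)
v = 2 (v = (½)*4 = 2)
D(X, p) = -4/9 - p
Z = -83/19 (Z = -2 + 2*(-45/38) = -2 - 45/19 = -83/19 ≈ -4.3684)
D(10, -4)*Z = (-4/9 - 1*(-4))*(-83/19) = (-4/9 + 4)*(-83/19) = (32/9)*(-83/19) = -2656/171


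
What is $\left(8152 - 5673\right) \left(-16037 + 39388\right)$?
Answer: $57887129$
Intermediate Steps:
$\left(8152 - 5673\right) \left(-16037 + 39388\right) = 2479 \cdot 23351 = 57887129$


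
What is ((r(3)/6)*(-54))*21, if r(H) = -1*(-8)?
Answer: -1512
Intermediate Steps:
r(H) = 8
((r(3)/6)*(-54))*21 = ((8/6)*(-54))*21 = ((8*(1/6))*(-54))*21 = ((4/3)*(-54))*21 = -72*21 = -1512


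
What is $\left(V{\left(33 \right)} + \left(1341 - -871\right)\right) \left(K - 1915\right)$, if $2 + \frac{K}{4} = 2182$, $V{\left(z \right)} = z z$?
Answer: $22463305$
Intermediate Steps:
$V{\left(z \right)} = z^{2}$
$K = 8720$ ($K = -8 + 4 \cdot 2182 = -8 + 8728 = 8720$)
$\left(V{\left(33 \right)} + \left(1341 - -871\right)\right) \left(K - 1915\right) = \left(33^{2} + \left(1341 - -871\right)\right) \left(8720 - 1915\right) = \left(1089 + \left(1341 + 871\right)\right) 6805 = \left(1089 + 2212\right) 6805 = 3301 \cdot 6805 = 22463305$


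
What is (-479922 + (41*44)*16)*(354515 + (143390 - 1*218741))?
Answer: -125919155512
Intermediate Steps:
(-479922 + (41*44)*16)*(354515 + (143390 - 1*218741)) = (-479922 + 1804*16)*(354515 + (143390 - 218741)) = (-479922 + 28864)*(354515 - 75351) = -451058*279164 = -125919155512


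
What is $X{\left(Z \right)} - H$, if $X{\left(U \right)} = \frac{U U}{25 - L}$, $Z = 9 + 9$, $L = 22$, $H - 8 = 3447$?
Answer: $-3347$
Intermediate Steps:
$H = 3455$ ($H = 8 + 3447 = 3455$)
$Z = 18$
$X{\left(U \right)} = \frac{U^{2}}{3}$ ($X{\left(U \right)} = \frac{U U}{25 - 22} = \frac{U^{2}}{25 - 22} = \frac{U^{2}}{3}$)
$X{\left(Z \right)} - H = \frac{18^{2}}{3} - 3455 = \frac{1}{3} \cdot 324 - 3455 = 108 - 3455 = -3347$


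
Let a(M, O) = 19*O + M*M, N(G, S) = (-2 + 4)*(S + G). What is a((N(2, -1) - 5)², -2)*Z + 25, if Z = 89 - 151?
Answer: -2641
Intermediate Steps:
N(G, S) = 2*G + 2*S (N(G, S) = 2*(G + S) = 2*G + 2*S)
Z = -62
a(M, O) = M² + 19*O (a(M, O) = 19*O + M² = M² + 19*O)
a((N(2, -1) - 5)², -2)*Z + 25 = ((((2*2 + 2*(-1)) - 5)²)² + 19*(-2))*(-62) + 25 = ((((4 - 2) - 5)²)² - 38)*(-62) + 25 = (((2 - 5)²)² - 38)*(-62) + 25 = (((-3)²)² - 38)*(-62) + 25 = (9² - 38)*(-62) + 25 = (81 - 38)*(-62) + 25 = 43*(-62) + 25 = -2666 + 25 = -2641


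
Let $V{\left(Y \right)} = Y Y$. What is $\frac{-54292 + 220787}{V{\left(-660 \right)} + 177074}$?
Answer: $\frac{166495}{612674} \approx 0.27175$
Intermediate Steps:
$V{\left(Y \right)} = Y^{2}$
$\frac{-54292 + 220787}{V{\left(-660 \right)} + 177074} = \frac{-54292 + 220787}{\left(-660\right)^{2} + 177074} = \frac{166495}{435600 + 177074} = \frac{166495}{612674}$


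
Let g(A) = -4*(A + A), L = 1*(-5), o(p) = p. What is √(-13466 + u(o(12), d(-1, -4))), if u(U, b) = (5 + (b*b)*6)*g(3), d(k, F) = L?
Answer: I*√17186 ≈ 131.1*I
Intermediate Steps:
L = -5
d(k, F) = -5
g(A) = -8*A
u(U, b) = -120 - 144*b² (u(U, b) = (5 + (b*b)*6)*(-8*3) = (5 + b²*6)*(-24) = (5 + 6*b²)*(-24) = -120 - 144*b²)
√(-13466 + u(o(12), d(-1, -4))) = √(-13466 + (-120 - 144*(-5)²)) = √(-13466 + (-120 - 144*25)) = √(-13466 + (-120 - 3600)) = √(-13466 - 3720) = √(-17186) = I*√17186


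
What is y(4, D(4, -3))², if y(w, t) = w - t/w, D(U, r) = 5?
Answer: 121/16 ≈ 7.5625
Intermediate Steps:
y(w, t) = w - t/w
y(4, D(4, -3))² = (4 - 1*5/4)² = (4 - 1*5*¼)² = (4 - 5/4)² = (11/4)² = 121/16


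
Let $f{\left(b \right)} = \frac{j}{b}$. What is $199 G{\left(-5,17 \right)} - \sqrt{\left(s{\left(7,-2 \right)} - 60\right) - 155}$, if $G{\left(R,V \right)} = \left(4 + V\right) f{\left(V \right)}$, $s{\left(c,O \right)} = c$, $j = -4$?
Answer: $- \frac{16716}{17} - 4 i \sqrt{13} \approx -983.29 - 14.422 i$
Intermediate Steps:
$f{\left(b \right)} = - \frac{4}{b}$
$G{\left(R,V \right)} = - \frac{4 \left(4 + V\right)}{V}$ ($G{\left(R,V \right)} = \left(4 + V\right) \left(- \frac{4}{V}\right) = - \frac{4 \left(4 + V\right)}{V}$)
$199 G{\left(-5,17 \right)} - \sqrt{\left(s{\left(7,-2 \right)} - 60\right) - 155} = 199 \left(-4 - \frac{16}{17}\right) - \sqrt{\left(7 - 60\right) - 155} = 199 \left(-4 - \frac{16}{17}\right) - \sqrt{-53 - 155} = 199 \left(- \frac{84}{17}\right) - \sqrt{-208} = - \frac{16716}{17} - 4 i \sqrt{13}$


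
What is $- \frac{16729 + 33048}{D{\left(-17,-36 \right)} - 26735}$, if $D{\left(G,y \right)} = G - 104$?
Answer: $\frac{49777}{26856} \approx 1.8535$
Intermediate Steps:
$D{\left(G,y \right)} = -104 + G$
$- \frac{16729 + 33048}{D{\left(-17,-36 \right)} - 26735} = - \frac{16729 + 33048}{\left(-104 - 17\right) - 26735} = - \frac{49777}{-121 - 26735} = - \frac{49777}{-26856} = - \frac{49777 \left(-1\right)}{26856} = \left(-1\right) \left(- \frac{49777}{26856}\right) = \frac{49777}{26856}$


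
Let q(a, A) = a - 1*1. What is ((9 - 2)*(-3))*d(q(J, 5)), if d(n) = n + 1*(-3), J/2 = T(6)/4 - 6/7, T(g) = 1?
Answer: 219/2 ≈ 109.50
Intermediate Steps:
J = -17/14 (J = 2*(1/4 - 6/7) = 2*(1*(¼) - 6*⅐) = 2*(¼ - 6/7) = 2*(-17/28) = -17/14 ≈ -1.2143)
q(a, A) = -1 + a (q(a, A) = a - 1 = -1 + a)
d(n) = -3 + n (d(n) = n - 3 = -3 + n)
((9 - 2)*(-3))*d(q(J, 5)) = ((9 - 2)*(-3))*(-3 + (-1 - 17/14)) = (7*(-3))*(-3 - 31/14) = -21*(-73/14) = 219/2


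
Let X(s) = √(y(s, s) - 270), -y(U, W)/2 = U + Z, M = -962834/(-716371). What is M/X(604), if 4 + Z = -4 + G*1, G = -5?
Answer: -481417*I*√3/23640243 ≈ -0.035272*I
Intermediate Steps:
M = 962834/716371 (M = -962834*(-1/716371) = 962834/716371 ≈ 1.3440)
Z = -13 (Z = -4 + (-4 - 5*1) = -4 + (-4 - 5) = -4 - 9 = -13)
y(U, W) = 26 - 2*U (y(U, W) = -2*(U - 13) = -2*(-13 + U) = 26 - 2*U)
X(s) = √(-244 - 2*s) (X(s) = √((26 - 2*s) - 270) = √(-244 - 2*s))
M/X(604) = 962834/(716371*(√(-244 - 2*604))) = 962834/(716371*(√(-244 - 1208))) = 962834/(716371*(√(-1452))) = 962834/(716371*((22*I*√3))) = 962834*(-I*√3/66)/716371 = -481417*I*√3/23640243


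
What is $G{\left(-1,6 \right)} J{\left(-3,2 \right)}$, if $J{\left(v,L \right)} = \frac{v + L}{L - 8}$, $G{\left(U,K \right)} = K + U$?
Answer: $\frac{5}{6} \approx 0.83333$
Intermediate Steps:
$J{\left(v,L \right)} = \frac{L + v}{-8 + L}$
$G{\left(-1,6 \right)} J{\left(-3,2 \right)} = \left(6 - 1\right) \frac{2 - 3}{-8 + 2} = 5 \frac{1}{-6} \left(-1\right) = 5 \left(\left(- \frac{1}{6}\right) \left(-1\right)\right) = 5 \cdot \frac{1}{6} = \frac{5}{6}$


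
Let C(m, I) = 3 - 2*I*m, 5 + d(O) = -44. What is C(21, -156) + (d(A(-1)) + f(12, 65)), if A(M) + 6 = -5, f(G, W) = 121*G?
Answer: 7958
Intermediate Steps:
A(M) = -11 (A(M) = -6 - 5 = -11)
d(O) = -49 (d(O) = -5 - 44 = -49)
C(m, I) = 3 - 2*I*m
C(21, -156) + (d(A(-1)) + f(12, 65)) = (3 - 2*(-156)*21) + (-49 + 121*12) = (3 + 6552) + (-49 + 1452) = 6555 + 1403 = 7958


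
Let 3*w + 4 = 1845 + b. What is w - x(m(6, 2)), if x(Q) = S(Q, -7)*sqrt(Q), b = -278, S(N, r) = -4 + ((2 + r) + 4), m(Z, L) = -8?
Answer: 521 + 10*I*sqrt(2) ≈ 521.0 + 14.142*I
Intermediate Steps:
S(N, r) = 2 + r (S(N, r) = -4 + (6 + r) = 2 + r)
x(Q) = -5*sqrt(Q) (x(Q) = (2 - 7)*sqrt(Q) = -5*sqrt(Q))
w = 521 (w = -4/3 + (1845 - 278)/3 = -4/3 + (1/3)*1567 = -4/3 + 1567/3 = 521)
w - x(m(6, 2)) = 521 - (-5)*sqrt(-8) = 521 - (-5)*2*I*sqrt(2) = 521 - (-10)*I*sqrt(2) = 521 + 10*I*sqrt(2)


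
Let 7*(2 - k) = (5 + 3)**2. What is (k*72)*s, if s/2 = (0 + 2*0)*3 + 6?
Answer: -43200/7 ≈ -6171.4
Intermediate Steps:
s = 12 (s = 2*((0 + 2*0)*3 + 6) = 2*((0 + 0)*3 + 6) = 2*(0*3 + 6) = 2*(0 + 6) = 2*6 = 12)
k = -50/7 (k = 2 - (5 + 3)**2/7 = 2 - 1/7*8**2 = 2 - 1/7*64 = 2 - 64/7 = -50/7 ≈ -7.1429)
(k*72)*s = -50/7*72*12 = -3600/7*12 = -43200/7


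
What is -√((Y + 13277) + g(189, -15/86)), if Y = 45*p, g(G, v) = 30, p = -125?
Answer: -√7682 ≈ -87.647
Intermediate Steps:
Y = -5625 (Y = 45*(-125) = -5625)
-√((Y + 13277) + g(189, -15/86)) = -√((-5625 + 13277) + 30) = -√(7652 + 30) = -√7682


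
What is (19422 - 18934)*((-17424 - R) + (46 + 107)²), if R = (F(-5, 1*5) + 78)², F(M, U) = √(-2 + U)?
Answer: -49776 - 76128*√3 ≈ -1.8163e+5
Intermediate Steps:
R = (78 + √3)² (R = (√(-2 + 1*5) + 78)² = (√(-2 + 5) + 78)² = (√3 + 78)² = (78 + √3)² ≈ 6357.2)
(19422 - 18934)*((-17424 - R) + (46 + 107)²) = (19422 - 18934)*((-17424 - (78 + √3)²) + (46 + 107)²) = 488*((-17424 - (78 + √3)²) + 153²) = 488*((-17424 - (78 + √3)²) + 23409) = 488*(5985 - (78 + √3)²) = 2920680 - 488*(78 + √3)²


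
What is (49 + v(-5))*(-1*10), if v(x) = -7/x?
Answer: -504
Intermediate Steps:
(49 + v(-5))*(-1*10) = (49 - 7/(-5))*(-1*10) = (49 - 7*(-⅕))*(-10) = (49 + 7/5)*(-10) = (252/5)*(-10) = -504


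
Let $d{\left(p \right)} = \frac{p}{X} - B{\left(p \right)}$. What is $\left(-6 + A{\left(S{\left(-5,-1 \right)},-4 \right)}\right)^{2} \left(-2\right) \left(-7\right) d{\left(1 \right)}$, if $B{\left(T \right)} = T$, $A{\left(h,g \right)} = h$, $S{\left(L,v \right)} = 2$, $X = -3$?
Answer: $- \frac{896}{3} \approx -298.67$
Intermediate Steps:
$d{\left(p \right)} = - \frac{4 p}{3}$ ($d{\left(p \right)} = \frac{p}{-3} - p = p \left(- \frac{1}{3}\right) - p = - \frac{p}{3} - p = - \frac{4 p}{3}$)
$\left(-6 + A{\left(S{\left(-5,-1 \right)},-4 \right)}\right)^{2} \left(-2\right) \left(-7\right) d{\left(1 \right)} = \left(-6 + 2\right)^{2} \left(-2\right) \left(-7\right) \left(\left(- \frac{4}{3}\right) 1\right) = \left(-4\right)^{2} \cdot 14 \left(- \frac{4}{3}\right) = 16 \left(- \frac{56}{3}\right) = - \frac{896}{3}$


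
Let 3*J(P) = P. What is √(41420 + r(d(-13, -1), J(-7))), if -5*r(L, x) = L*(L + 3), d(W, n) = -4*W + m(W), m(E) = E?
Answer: √1027310/5 ≈ 202.71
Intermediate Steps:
J(P) = P/3
d(W, n) = -3*W (d(W, n) = -4*W + W = -3*W)
r(L, x) = -L*(3 + L)/5 (r(L, x) = -L*(L + 3)/5 = -L*(3 + L)/5)
√(41420 + r(d(-13, -1), J(-7))) = √(41420 - (-3*(-13))*(3 - 3*(-13))/5) = √(41420 - ⅕*39*(3 + 39)) = √(41420 - ⅕*39*42) = √(41420 - 1638/5) = √(205462/5) = √1027310/5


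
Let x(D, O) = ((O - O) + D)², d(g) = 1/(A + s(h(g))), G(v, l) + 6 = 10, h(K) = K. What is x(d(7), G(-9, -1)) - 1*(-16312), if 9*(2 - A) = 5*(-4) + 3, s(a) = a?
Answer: 156660529/9604 ≈ 16312.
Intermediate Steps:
G(v, l) = 4 (G(v, l) = -6 + 10 = 4)
A = 35/9 (A = 2 - (5*(-4) + 3)/9 = 2 - (-20 + 3)/9 = 2 - ⅑*(-17) = 2 + 17/9 = 35/9 ≈ 3.8889)
d(g) = 1/(35/9 + g)
x(D, O) = D² (x(D, O) = (0 + D)² = D²)
x(d(7), G(-9, -1)) - 1*(-16312) = (9/(35 + 9*7))² - 1*(-16312) = (9/(35 + 63))² + 16312 = (9/98)² + 16312 = 81/9604 + 16312 = 156660529/9604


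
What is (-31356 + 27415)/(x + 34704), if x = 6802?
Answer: -3941/41506 ≈ -0.094950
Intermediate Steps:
(-31356 + 27415)/(x + 34704) = (-31356 + 27415)/(6802 + 34704) = -3941/41506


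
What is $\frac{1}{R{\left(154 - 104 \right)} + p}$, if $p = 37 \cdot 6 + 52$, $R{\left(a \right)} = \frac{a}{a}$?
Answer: $\frac{1}{275} \approx 0.0036364$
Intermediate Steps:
$R{\left(a \right)} = 1$
$p = 274$ ($p = 222 + 52 = 274$)
$\frac{1}{R{\left(154 - 104 \right)} + p} = \frac{1}{1 + 274} = \frac{1}{275}$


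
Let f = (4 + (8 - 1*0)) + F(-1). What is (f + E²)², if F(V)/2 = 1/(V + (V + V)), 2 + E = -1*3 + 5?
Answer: 1156/9 ≈ 128.44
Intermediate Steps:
E = 0 (E = -2 + (-1*3 + 5) = -2 + (-3 + 5) = -2 + 2 = 0)
F(V) = 2/(3*V) (F(V) = 2/(V + (V + V)) = 2/(V + 2*V) = 2/((3*V)) = 2*(1/(3*V)) = 2/(3*V))
f = 34/3 (f = (4 + (8 - 1*0)) + (⅔)/(-1) = (4 + (8 + 0)) + (⅔)*(-1) = (4 + 8) - ⅔ = 12 - ⅔ = 34/3 ≈ 11.333)
(f + E²)² = (34/3 + 0²)² = (34/3 + 0)² = (34/3)² = 1156/9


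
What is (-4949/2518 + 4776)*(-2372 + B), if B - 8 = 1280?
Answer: -6515392298/1259 ≈ -5.1751e+6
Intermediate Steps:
B = 1288 (B = 8 + 1280 = 1288)
(-4949/2518 + 4776)*(-2372 + B) = (-4949/2518 + 4776)*(-2372 + 1288) = (-4949*1/2518 + 4776)*(-1084) = (-4949/2518 + 4776)*(-1084) = (12021019/2518)*(-1084) = -6515392298/1259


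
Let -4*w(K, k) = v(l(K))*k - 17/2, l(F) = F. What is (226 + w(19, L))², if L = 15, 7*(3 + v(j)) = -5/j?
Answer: 64945974025/1132096 ≈ 57368.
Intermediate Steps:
v(j) = -3 - 5/(7*j) (v(j) = -3 + (-5/j)/7 = -3 - 5/(7*j))
w(K, k) = 17/8 - k*(-3 - 5/(7*K))/4 (w(K, k) = -((-3 - 5/(7*K))*k - 17/2)/4 = -(k*(-3 - 5/(7*K)) - 17*½)/4 = -(k*(-3 - 5/(7*K)) - 17/2)/4 = -(-17/2 + k*(-3 - 5/(7*K)))/4 = 17/8 - k*(-3 - 5/(7*K))/4)
(226 + w(19, L))² = (226 + (1/56)*(119*19 + 2*15*(5 + 21*19))/19)² = (226 + (1/56)*(1/19)*(2261 + 2*15*(5 + 399)))² = (226 + (1/56)*(1/19)*(2261 + 2*15*404))² = (226 + (1/56)*(1/19)*(2261 + 12120))² = (226 + (1/56)*(1/19)*14381)² = (226 + 14381/1064)² = (254845/1064)² = 64945974025/1132096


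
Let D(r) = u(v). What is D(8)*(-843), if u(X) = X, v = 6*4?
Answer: -20232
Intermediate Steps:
v = 24
D(r) = 24
D(8)*(-843) = 24*(-843) = -20232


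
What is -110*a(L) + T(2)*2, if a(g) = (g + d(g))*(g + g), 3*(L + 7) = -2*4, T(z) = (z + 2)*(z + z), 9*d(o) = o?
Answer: -1847608/81 ≈ -22810.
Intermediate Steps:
d(o) = o/9
T(z) = 2*z*(2 + z) (T(z) = (2 + z)*(2*z) = 2*z*(2 + z))
L = -29/3 (L = -7 + (-2*4)/3 = -7 + (⅓)*(-8) = -7 - 8/3 = -29/3 ≈ -9.6667)
a(g) = 20*g²/9 (a(g) = (g + g/9)*(g + g) = (10*g/9)*(2*g) = 20*g²/9)
-110*a(L) + T(2)*2 = -2200*(-29/3)²/9 + (2*2*(2 + 2))*2 = -2200*841/(9*9) + (2*2*4)*2 = -110*16820/81 + 16*2 = -1850200/81 + 32 = -1847608/81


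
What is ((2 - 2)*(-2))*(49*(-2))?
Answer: 0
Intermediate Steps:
((2 - 2)*(-2))*(49*(-2)) = (0*(-2))*(-98) = 0*(-98) = 0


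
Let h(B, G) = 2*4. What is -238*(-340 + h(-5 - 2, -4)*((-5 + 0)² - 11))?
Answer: 54264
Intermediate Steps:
h(B, G) = 8
-238*(-340 + h(-5 - 2, -4)*((-5 + 0)² - 11)) = -238*(-340 + 8*((-5 + 0)² - 11)) = -238*(-340 + 8*((-5)² - 11)) = -238*(-340 + 8*(25 - 11)) = -238*(-340 + 8*14) = -238*(-340 + 112) = -238*(-228) = 54264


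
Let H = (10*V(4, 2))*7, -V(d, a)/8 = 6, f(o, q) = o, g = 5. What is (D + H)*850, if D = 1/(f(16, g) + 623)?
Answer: -1824983150/639 ≈ -2.8560e+6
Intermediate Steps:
V(d, a) = -48 (V(d, a) = -8*6 = -48)
H = -3360 (H = (10*(-48))*7 = -480*7 = -3360)
D = 1/639 (D = 1/(16 + 623) = 1/639 ≈ 0.0015649)
(D + H)*850 = (1/639 - 3360)*850 = -2147039/639*850 = -1824983150/639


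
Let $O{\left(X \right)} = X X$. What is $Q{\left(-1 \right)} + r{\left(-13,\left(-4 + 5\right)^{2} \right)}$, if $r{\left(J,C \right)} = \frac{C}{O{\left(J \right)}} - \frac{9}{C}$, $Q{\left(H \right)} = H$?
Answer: $- \frac{1689}{169} \approx -9.9941$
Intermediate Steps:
$O{\left(X \right)} = X^{2}$
$r{\left(J,C \right)} = - \frac{9}{C} + \frac{C}{J^{2}}$ ($r{\left(J,C \right)} = \frac{C}{J^{2}} - \frac{9}{C} = - \frac{9}{C} + \frac{C}{J^{2}}$)
$Q{\left(-1 \right)} + r{\left(-13,\left(-4 + 5\right)^{2} \right)} = -1 + \left(- \frac{9}{\left(-4 + 5\right)^{2}} + \frac{\left(-4 + 5\right)^{2}}{169}\right) = -1 + \left(- \frac{9}{1^{2}} + 1^{2} \cdot \frac{1}{169}\right) = -1 + \left(- \frac{9}{1} + 1 \cdot \frac{1}{169}\right) = -1 + \left(\left(-9\right) 1 + \frac{1}{169}\right) = -1 + \left(-9 + \frac{1}{169}\right) = -1 - \frac{1520}{169} = - \frac{1689}{169}$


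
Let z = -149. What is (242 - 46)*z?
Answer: -29204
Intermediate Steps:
(242 - 46)*z = (242 - 46)*(-149) = 196*(-149) = -29204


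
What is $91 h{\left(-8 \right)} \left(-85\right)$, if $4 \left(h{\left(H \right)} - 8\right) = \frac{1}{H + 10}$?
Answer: $- \frac{502775}{8} \approx -62847.0$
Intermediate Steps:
$h{\left(H \right)} = 8 + \frac{1}{4 \left(10 + H\right)}$ ($h{\left(H \right)} = 8 + \frac{1}{4 \left(H + 10\right)} = 8 + \frac{1}{4 \left(10 + H\right)}$)
$91 h{\left(-8 \right)} \left(-85\right) = 91 \frac{321 + 32 \left(-8\right)}{4 \left(10 - 8\right)} \left(-85\right) = 91 \frac{321 - 256}{4 \cdot 2} \left(-85\right) = 91 \cdot \frac{1}{4} \cdot \frac{1}{2} \cdot 65 \left(-85\right) = 91 \cdot \frac{65}{8} \left(-85\right) = \frac{5915}{8} \left(-85\right) = - \frac{502775}{8}$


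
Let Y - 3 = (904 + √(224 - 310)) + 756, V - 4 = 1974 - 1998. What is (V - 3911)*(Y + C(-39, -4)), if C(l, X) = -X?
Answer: -6552977 - 3931*I*√86 ≈ -6.553e+6 - 36455.0*I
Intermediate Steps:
V = -20 (V = 4 + (1974 - 1998) = 4 - 24 = -20)
Y = 1663 + I*√86 (Y = 3 + ((904 + √(224 - 310)) + 756) = 3 + ((904 + √(-86)) + 756) = 3 + ((904 + I*√86) + 756) = 3 + (1660 + I*√86) = 1663 + I*√86 ≈ 1663.0 + 9.2736*I)
(V - 3911)*(Y + C(-39, -4)) = (-20 - 3911)*((1663 + I*√86) - 1*(-4)) = -3931*((1663 + I*√86) + 4) = -3931*(1667 + I*√86) = -6552977 - 3931*I*√86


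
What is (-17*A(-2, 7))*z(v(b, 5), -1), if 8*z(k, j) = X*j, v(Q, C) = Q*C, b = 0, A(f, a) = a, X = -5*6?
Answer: -1785/4 ≈ -446.25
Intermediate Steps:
X = -30
v(Q, C) = C*Q
z(k, j) = -15*j/4 (z(k, j) = (-30*j)/8 = -15*j/4)
(-17*A(-2, 7))*z(v(b, 5), -1) = (-17*7)*(-15/4*(-1)) = -119*15/4 = -1785/4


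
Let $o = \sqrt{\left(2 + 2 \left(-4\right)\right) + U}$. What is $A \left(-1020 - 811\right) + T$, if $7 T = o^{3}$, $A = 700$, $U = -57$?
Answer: $-1281700 - 27 i \sqrt{7} \approx -1.2817 \cdot 10^{6} - 71.435 i$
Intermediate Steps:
$o = 3 i \sqrt{7}$ ($o = \sqrt{\left(2 + 2 \left(-4\right)\right) - 57} = \sqrt{\left(2 - 8\right) - 57} = \sqrt{-6 - 57} = \sqrt{-63} = 3 i \sqrt{7} \approx 7.9373 i$)
$T = - 27 i \sqrt{7}$ ($T = \frac{\left(3 i \sqrt{7}\right)^{3}}{7} = \frac{\left(-189\right) i \sqrt{7}}{7} = - 27 i \sqrt{7} \approx - 71.435 i$)
$A \left(-1020 - 811\right) + T = 700 \left(-1020 - 811\right) - 27 i \sqrt{7} = 700 \left(-1831\right) - 27 i \sqrt{7} = -1281700 - 27 i \sqrt{7}$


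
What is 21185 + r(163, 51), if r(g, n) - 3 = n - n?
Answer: 21188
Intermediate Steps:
r(g, n) = 3 (r(g, n) = 3 + (n - n) = 3 + 0 = 3)
21185 + r(163, 51) = 21185 + 3 = 21188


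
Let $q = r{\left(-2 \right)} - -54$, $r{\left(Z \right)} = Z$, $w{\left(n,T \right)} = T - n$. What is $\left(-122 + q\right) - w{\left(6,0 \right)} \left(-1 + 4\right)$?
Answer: $-1260$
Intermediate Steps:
$q = 52$ ($q = -2 - -54 = -2 + 54 = 52$)
$\left(-122 + q\right) - w{\left(6,0 \right)} \left(-1 + 4\right) = \left(-122 + 52\right) - (0 - 6) \left(-1 + 4\right) = - 70 - (0 - 6) 3 = - 70 \left(-1\right) \left(-6\right) 3 = - 70 \cdot 6 \cdot 3 = \left(-70\right) 18 = -1260$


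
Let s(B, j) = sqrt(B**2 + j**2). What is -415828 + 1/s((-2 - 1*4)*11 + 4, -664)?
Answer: -415828 + sqrt(111185)/222370 ≈ -4.1583e+5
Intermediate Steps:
-415828 + 1/s((-2 - 1*4)*11 + 4, -664) = -415828 + 1/(sqrt(((-2 - 1*4)*11 + 4)**2 + (-664)**2)) = -415828 + 1/(sqrt(((-2 - 4)*11 + 4)**2 + 440896)) = -415828 + 1/(sqrt((-6*11 + 4)**2 + 440896)) = -415828 + 1/(sqrt((-66 + 4)**2 + 440896)) = -415828 + 1/(sqrt((-62)**2 + 440896)) = -415828 + 1/(sqrt(3844 + 440896)) = -415828 + 1/(sqrt(444740)) = -415828 + 1/(2*sqrt(111185)) = -415828 + sqrt(111185)/222370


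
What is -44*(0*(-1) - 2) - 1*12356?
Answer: -12268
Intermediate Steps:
-44*(0*(-1) - 2) - 1*12356 = -44*(0 - 2) - 12356 = -44*(-2) - 12356 = 88 - 12356 = -12268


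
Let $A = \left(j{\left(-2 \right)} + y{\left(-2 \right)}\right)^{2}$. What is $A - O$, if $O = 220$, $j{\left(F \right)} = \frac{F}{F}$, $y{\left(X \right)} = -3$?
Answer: $-216$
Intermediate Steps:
$j{\left(F \right)} = 1$
$A = 4$ ($A = \left(1 - 3\right)^{2} = \left(-2\right)^{2} = 4$)
$A - O = 4 - 220 = -216$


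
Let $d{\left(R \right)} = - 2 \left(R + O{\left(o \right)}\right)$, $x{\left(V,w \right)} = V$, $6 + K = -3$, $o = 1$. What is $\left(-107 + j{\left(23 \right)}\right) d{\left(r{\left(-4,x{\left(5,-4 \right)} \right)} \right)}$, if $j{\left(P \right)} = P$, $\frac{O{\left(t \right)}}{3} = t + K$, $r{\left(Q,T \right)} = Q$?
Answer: $-4704$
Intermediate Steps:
$K = -9$ ($K = -6 - 3 = -9$)
$O{\left(t \right)} = -27 + 3 t$ ($O{\left(t \right)} = 3 \left(t - 9\right) = 3 \left(-9 + t\right) = -27 + 3 t$)
$d{\left(R \right)} = 48 - 2 R$ ($d{\left(R \right)} = - 2 \left(R + \left(-27 + 3 \cdot 1\right)\right) = - 2 \left(R + \left(-27 + 3\right)\right) = - 2 \left(R - 24\right) = - 2 \left(-24 + R\right) = 48 - 2 R$)
$\left(-107 + j{\left(23 \right)}\right) d{\left(r{\left(-4,x{\left(5,-4 \right)} \right)} \right)} = \left(-107 + 23\right) \left(48 - -8\right) = - 84 \left(48 + 8\right) = \left(-84\right) 56 = -4704$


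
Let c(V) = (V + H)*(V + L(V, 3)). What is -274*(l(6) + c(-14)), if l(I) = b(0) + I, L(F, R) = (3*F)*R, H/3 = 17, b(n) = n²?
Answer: 1417676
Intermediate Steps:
H = 51 (H = 3*17 = 51)
L(F, R) = 3*F*R
c(V) = 10*V*(51 + V) (c(V) = (V + 51)*(V + 3*V*3) = (51 + V)*(V + 9*V) = (51 + V)*(10*V) = 10*V*(51 + V))
l(I) = I (l(I) = 0² + I = 0 + I = I)
-274*(l(6) + c(-14)) = -274*(6 + 10*(-14)*(51 - 14)) = -274*(6 + 10*(-14)*37) = -274*(6 - 5180) = -274*(-5174) = 1417676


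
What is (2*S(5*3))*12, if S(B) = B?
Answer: 360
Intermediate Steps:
(2*S(5*3))*12 = (2*(5*3))*12 = (2*15)*12 = 30*12 = 360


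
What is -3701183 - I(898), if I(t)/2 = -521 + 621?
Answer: -3701383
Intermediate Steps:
I(t) = 200 (I(t) = 2*(-521 + 621) = 2*100 = 200)
-3701183 - I(898) = -3701183 - 1*200 = -3701183 - 200 = -3701383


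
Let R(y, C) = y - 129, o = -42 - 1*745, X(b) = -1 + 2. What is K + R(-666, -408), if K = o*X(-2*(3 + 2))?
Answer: -1582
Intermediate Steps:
X(b) = 1
o = -787 (o = -42 - 745 = -787)
K = -787 (K = -787*1 = -787)
R(y, C) = -129 + y
K + R(-666, -408) = -787 + (-129 - 666) = -787 - 795 = -1582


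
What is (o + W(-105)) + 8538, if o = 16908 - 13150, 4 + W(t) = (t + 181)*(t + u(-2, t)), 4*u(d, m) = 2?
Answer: 4350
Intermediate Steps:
u(d, m) = 1/2 (u(d, m) = (1/4)*2 = 1/2)
W(t) = -4 + (1/2 + t)*(181 + t) (W(t) = -4 + (t + 181)*(t + 1/2) = -4 + (181 + t)*(1/2 + t) = -4 + (1/2 + t)*(181 + t))
o = 3758
(o + W(-105)) + 8538 = (3758 + (173/2 + (-105)**2 + (363/2)*(-105))) + 8538 = (3758 + (173/2 + 11025 - 38115/2)) + 8538 = (3758 - 7946) + 8538 = -4188 + 8538 = 4350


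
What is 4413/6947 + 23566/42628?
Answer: 175915183/148068358 ≈ 1.1881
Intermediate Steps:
4413/6947 + 23566/42628 = 4413*(1/6947) + 23566*(1/42628) = 4413/6947 + 11783/21314 = 175915183/148068358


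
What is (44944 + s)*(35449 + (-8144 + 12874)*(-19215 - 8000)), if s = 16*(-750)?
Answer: -4239612808944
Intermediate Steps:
s = -12000
(44944 + s)*(35449 + (-8144 + 12874)*(-19215 - 8000)) = (44944 - 12000)*(35449 + (-8144 + 12874)*(-19215 - 8000)) = 32944*(35449 + 4730*(-27215)) = 32944*(35449 - 128726950) = 32944*(-128691501) = -4239612808944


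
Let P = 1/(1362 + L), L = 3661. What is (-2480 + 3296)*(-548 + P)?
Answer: -2246124048/5023 ≈ -4.4717e+5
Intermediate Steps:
P = 1/5023 (P = 1/(1362 + 3661) = 1/5023 ≈ 0.00019908)
(-2480 + 3296)*(-548 + P) = (-2480 + 3296)*(-548 + 1/5023) = 816*(-2752603/5023) = -2246124048/5023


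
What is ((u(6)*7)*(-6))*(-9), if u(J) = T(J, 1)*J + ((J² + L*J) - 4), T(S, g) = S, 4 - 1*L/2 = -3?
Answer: 57456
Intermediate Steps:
L = 14 (L = 8 - 2*(-3) = 8 + 6 = 14)
u(J) = -4 + 2*J² + 14*J (u(J) = J*J + ((J² + 14*J) - 4) = J² + (-4 + J² + 14*J) = -4 + 2*J² + 14*J)
((u(6)*7)*(-6))*(-9) = (((-4 + 2*6² + 14*6)*7)*(-6))*(-9) = (((-4 + 2*36 + 84)*7)*(-6))*(-9) = (((-4 + 72 + 84)*7)*(-6))*(-9) = ((152*7)*(-6))*(-9) = (1064*(-6))*(-9) = -6384*(-9) = 57456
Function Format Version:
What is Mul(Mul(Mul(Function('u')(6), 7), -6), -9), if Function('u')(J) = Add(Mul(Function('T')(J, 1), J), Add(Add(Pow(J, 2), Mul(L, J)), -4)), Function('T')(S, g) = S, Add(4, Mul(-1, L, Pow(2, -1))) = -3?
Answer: 57456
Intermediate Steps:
L = 14 (L = Add(8, Mul(-2, -3)) = Add(8, 6) = 14)
Function('u')(J) = Add(-4, Mul(2, Pow(J, 2)), Mul(14, J)) (Function('u')(J) = Add(Mul(J, J), Add(Add(Pow(J, 2), Mul(14, J)), -4)) = Add(Pow(J, 2), Add(-4, Pow(J, 2), Mul(14, J))) = Add(-4, Mul(2, Pow(J, 2)), Mul(14, J)))
Mul(Mul(Mul(Function('u')(6), 7), -6), -9) = Mul(Mul(Mul(Add(-4, Mul(2, Pow(6, 2)), Mul(14, 6)), 7), -6), -9) = Mul(Mul(Mul(Add(-4, Mul(2, 36), 84), 7), -6), -9) = Mul(Mul(Mul(Add(-4, 72, 84), 7), -6), -9) = Mul(Mul(Mul(152, 7), -6), -9) = Mul(Mul(1064, -6), -9) = Mul(-6384, -9) = 57456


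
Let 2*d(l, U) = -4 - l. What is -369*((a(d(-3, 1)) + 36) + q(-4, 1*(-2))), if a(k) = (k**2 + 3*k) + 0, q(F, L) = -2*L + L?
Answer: -54243/4 ≈ -13561.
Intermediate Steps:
d(l, U) = -2 - l/2 (d(l, U) = (-4 - l)/2 = -2 - l/2)
q(F, L) = -L
a(k) = k**2 + 3*k
-369*((a(d(-3, 1)) + 36) + q(-4, 1*(-2))) = -369*(((-2 - 1/2*(-3))*(3 + (-2 - 1/2*(-3))) + 36) - (-2)) = -369*(((-2 + 3/2)*(3 + (-2 + 3/2)) + 36) - 1*(-2)) = -369*((-(3 - 1/2)/2 + 36) + 2) = -369*((-1/2*5/2 + 36) + 2) = -369*((-5/4 + 36) + 2) = -369*(139/4 + 2) = -369*147/4 = -54243/4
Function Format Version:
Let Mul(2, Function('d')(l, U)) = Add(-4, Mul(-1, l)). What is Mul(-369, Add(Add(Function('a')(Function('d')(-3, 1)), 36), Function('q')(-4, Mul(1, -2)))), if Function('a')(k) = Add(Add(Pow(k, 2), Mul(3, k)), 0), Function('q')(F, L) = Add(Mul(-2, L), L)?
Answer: Rational(-54243, 4) ≈ -13561.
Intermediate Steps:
Function('d')(l, U) = Add(-2, Mul(Rational(-1, 2), l)) (Function('d')(l, U) = Mul(Rational(1, 2), Add(-4, Mul(-1, l))) = Add(-2, Mul(Rational(-1, 2), l)))
Function('q')(F, L) = Mul(-1, L)
Function('a')(k) = Add(Pow(k, 2), Mul(3, k))
Mul(-369, Add(Add(Function('a')(Function('d')(-3, 1)), 36), Function('q')(-4, Mul(1, -2)))) = Mul(-369, Add(Add(Mul(Add(-2, Mul(Rational(-1, 2), -3)), Add(3, Add(-2, Mul(Rational(-1, 2), -3)))), 36), Mul(-1, Mul(1, -2)))) = Mul(-369, Add(Add(Mul(Add(-2, Rational(3, 2)), Add(3, Add(-2, Rational(3, 2)))), 36), Mul(-1, -2))) = Mul(-369, Add(Add(Mul(Rational(-1, 2), Add(3, Rational(-1, 2))), 36), 2)) = Mul(-369, Add(Add(Mul(Rational(-1, 2), Rational(5, 2)), 36), 2)) = Mul(-369, Add(Add(Rational(-5, 4), 36), 2)) = Mul(-369, Add(Rational(139, 4), 2)) = Mul(-369, Rational(147, 4)) = Rational(-54243, 4)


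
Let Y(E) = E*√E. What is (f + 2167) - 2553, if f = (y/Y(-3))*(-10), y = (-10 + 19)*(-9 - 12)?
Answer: -386 + 210*I*√3 ≈ -386.0 + 363.73*I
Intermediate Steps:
Y(E) = E^(3/2)
y = -189 (y = 9*(-21) = -189)
f = 210*I*√3 (f = -189*I*√3/9*(-10) = -21*I*√3*(-10) = 210*I*√3 ≈ 363.73*I)
(f + 2167) - 2553 = (210*I*√3 + 2167) - 2553 = (2167 + 210*I*√3) - 2553 = -386 + 210*I*√3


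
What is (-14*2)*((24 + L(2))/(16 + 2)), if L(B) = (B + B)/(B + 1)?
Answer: -1064/27 ≈ -39.407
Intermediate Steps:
L(B) = 2*B/(1 + B) (L(B) = (2*B)/(1 + B) = 2*B/(1 + B))
(-14*2)*((24 + L(2))/(16 + 2)) = (-14*2)*((24 + 2*2/(1 + 2))/(16 + 2)) = -28*(24 + 2*2/3)/18 = -28*(24 + 2*2*(⅓))/18 = -28*(24 + 4/3)/18 = -2128/(3*18) = -28*38/27 = -1064/27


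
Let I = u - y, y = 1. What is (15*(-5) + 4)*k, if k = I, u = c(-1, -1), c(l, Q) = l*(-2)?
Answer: -71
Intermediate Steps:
c(l, Q) = -2*l
u = 2 (u = -2*(-1) = 2)
I = 1 (I = 2 - 1*1 = 2 - 1 = 1)
k = 1
(15*(-5) + 4)*k = (15*(-5) + 4)*1 = (-75 + 4)*1 = -71*1 = -71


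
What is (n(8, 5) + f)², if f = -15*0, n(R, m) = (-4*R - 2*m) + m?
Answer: 1369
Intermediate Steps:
n(R, m) = -m - 4*R
f = 0
(n(8, 5) + f)² = ((-1*5 - 4*8) + 0)² = ((-5 - 32) + 0)² = (-37 + 0)² = (-37)² = 1369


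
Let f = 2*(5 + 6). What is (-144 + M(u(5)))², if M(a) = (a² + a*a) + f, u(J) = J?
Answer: 5184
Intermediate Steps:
f = 22 (f = 2*11 = 22)
M(a) = 22 + 2*a² (M(a) = (a² + a*a) + 22 = (a² + a²) + 22 = 2*a² + 22 = 22 + 2*a²)
(-144 + M(u(5)))² = (-144 + (22 + 2*5²))² = (-144 + (22 + 2*25))² = (-144 + (22 + 50))² = (-144 + 72)² = (-72)² = 5184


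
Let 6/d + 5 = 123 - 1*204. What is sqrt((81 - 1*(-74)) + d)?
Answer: sqrt(286466)/43 ≈ 12.447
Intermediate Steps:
d = -3/43 (d = 6/(-5 + (123 - 1*204)) = 6/(-5 + (123 - 204)) = 6/(-5 - 81) = 6/(-86) = 6*(-1/86) = -3/43 ≈ -0.069767)
sqrt((81 - 1*(-74)) + d) = sqrt((81 - 1*(-74)) - 3/43) = sqrt((81 + 74) - 3/43) = sqrt(155 - 3/43) = sqrt(6662/43) = sqrt(286466)/43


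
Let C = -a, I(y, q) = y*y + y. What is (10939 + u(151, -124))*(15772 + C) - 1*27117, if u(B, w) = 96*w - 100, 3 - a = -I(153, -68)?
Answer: 8272428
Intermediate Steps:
I(y, q) = y + y² (I(y, q) = y² + y = y + y²)
a = 23565 (a = 3 - (-1)*153*(1 + 153) = 3 - (-1)*153*154 = 3 - (-1)*23562 = 3 - 1*(-23562) = 3 + 23562 = 23565)
C = -23565 (C = -1*23565 = -23565)
u(B, w) = -100 + 96*w
(10939 + u(151, -124))*(15772 + C) - 1*27117 = (10939 + (-100 + 96*(-124)))*(15772 - 23565) - 1*27117 = (10939 + (-100 - 11904))*(-7793) - 27117 = (10939 - 12004)*(-7793) - 27117 = -1065*(-7793) - 27117 = 8299545 - 27117 = 8272428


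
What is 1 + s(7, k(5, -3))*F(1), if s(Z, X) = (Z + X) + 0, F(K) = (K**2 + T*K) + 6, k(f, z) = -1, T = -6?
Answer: 7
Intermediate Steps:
F(K) = 6 + K**2 - 6*K (F(K) = (K**2 - 6*K) + 6 = 6 + K**2 - 6*K)
s(Z, X) = X + Z (s(Z, X) = (X + Z) + 0 = X + Z)
1 + s(7, k(5, -3))*F(1) = 1 + (-1 + 7)*(6 + 1**2 - 6*1) = 1 + 6*(6 + 1 - 6) = 1 + 6*1 = 1 + 6 = 7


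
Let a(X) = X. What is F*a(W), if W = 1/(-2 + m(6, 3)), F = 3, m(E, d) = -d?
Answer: -3/5 ≈ -0.60000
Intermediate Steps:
W = -1/5 (W = 1/(-2 - 1*3) = 1/(-2 - 3) = 1/(-5) = -1/5 ≈ -0.20000)
F*a(W) = 3*(-1/5) = -3/5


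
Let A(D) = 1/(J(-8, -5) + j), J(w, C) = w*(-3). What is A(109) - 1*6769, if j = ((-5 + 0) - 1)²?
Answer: -406139/60 ≈ -6769.0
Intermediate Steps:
J(w, C) = -3*w
j = 36 (j = (-5 - 1)² = (-6)² = 36)
A(D) = 1/60 (A(D) = 1/(-3*(-8) + 36) = 1/(24 + 36) = 1/60)
A(109) - 1*6769 = 1/60 - 1*6769 = 1/60 - 6769 = -406139/60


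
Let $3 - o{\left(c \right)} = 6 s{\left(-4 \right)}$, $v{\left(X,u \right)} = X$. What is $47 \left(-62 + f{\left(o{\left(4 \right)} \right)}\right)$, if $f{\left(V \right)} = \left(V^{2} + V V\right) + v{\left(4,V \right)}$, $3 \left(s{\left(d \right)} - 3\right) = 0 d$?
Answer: $18424$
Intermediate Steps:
$s{\left(d \right)} = 3$ ($s{\left(d \right)} = 3 + \frac{0 d}{3} = 3 + \frac{1}{3} \cdot 0 = 3 + 0 = 3$)
$o{\left(c \right)} = -15$ ($o{\left(c \right)} = 3 - 6 \cdot 3 = 3 - 18 = -15$)
$f{\left(V \right)} = 4 + 2 V^{2}$ ($f{\left(V \right)} = \left(V^{2} + V V\right) + 4 = \left(V^{2} + V^{2}\right) + 4 = 2 V^{2} + 4 = 4 + 2 V^{2}$)
$47 \left(-62 + f{\left(o{\left(4 \right)} \right)}\right) = 47 \left(-62 + \left(4 + 2 \left(-15\right)^{2}\right)\right) = 47 \left(-62 + \left(4 + 2 \cdot 225\right)\right) = 47 \left(-62 + \left(4 + 450\right)\right) = 47 \left(-62 + 454\right) = 47 \cdot 392 = 18424$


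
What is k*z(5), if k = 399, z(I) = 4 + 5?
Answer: 3591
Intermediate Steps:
z(I) = 9
k*z(5) = 399*9 = 3591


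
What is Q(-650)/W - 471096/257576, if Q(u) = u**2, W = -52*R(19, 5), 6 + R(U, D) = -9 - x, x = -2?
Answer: 20064238/32197 ≈ 623.17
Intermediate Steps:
R(U, D) = -13 (R(U, D) = -6 + (-9 - 1*(-2)) = -6 + (-9 + 2) = -6 - 7 = -13)
W = 676 (W = -52*(-13) = 676)
Q(-650)/W - 471096/257576 = (-650)**2/676 - 471096/257576 = 422500*(1/676) - 471096*1/257576 = 625 - 58887/32197 = 20064238/32197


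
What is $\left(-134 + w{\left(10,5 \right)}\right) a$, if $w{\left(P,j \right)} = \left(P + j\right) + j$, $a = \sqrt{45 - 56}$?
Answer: $- 114 i \sqrt{11} \approx - 378.1 i$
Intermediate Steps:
$a = i \sqrt{11}$ ($a = \sqrt{-11} = i \sqrt{11} \approx 3.3166 i$)
$w{\left(P,j \right)} = P + 2 j$
$\left(-134 + w{\left(10,5 \right)}\right) a = \left(-134 + \left(10 + 2 \cdot 5\right)\right) i \sqrt{11} = \left(-134 + \left(10 + 10\right)\right) i \sqrt{11} = \left(-134 + 20\right) i \sqrt{11} = - 114 i \sqrt{11}$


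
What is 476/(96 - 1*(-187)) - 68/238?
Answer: 2766/1981 ≈ 1.3963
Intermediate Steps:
476/(96 - 1*(-187)) - 68/238 = 476/(96 + 187) - 68*1/238 = 476/283 - 2/7 = 2766/1981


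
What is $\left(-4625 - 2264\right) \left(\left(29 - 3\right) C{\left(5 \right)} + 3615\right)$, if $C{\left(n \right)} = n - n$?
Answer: $-24903735$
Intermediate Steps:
$C{\left(n \right)} = 0$
$\left(-4625 - 2264\right) \left(\left(29 - 3\right) C{\left(5 \right)} + 3615\right) = \left(-4625 - 2264\right) \left(\left(29 - 3\right) 0 + 3615\right) = - 6889 \left(26 \cdot 0 + 3615\right) = - 6889 \left(0 + 3615\right) = \left(-6889\right) 3615 = -24903735$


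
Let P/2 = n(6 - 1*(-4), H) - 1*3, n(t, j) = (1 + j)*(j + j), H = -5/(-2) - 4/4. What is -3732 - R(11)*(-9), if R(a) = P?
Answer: -3651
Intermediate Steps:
H = 3/2 (H = -5*(-½) - 4*¼ = 5/2 - 1 = 3/2 ≈ 1.5000)
n(t, j) = 2*j*(1 + j) (n(t, j) = (1 + j)*(2*j) = 2*j*(1 + j))
P = 9 (P = 2*(2*(3/2)*(1 + 3/2) - 1*3) = 2*(2*(3/2)*(5/2) - 3) = 2*(15/2 - 3) = 2*(9/2) = 9)
R(a) = 9
-3732 - R(11)*(-9) = -3732 - 9*(-9) = -3732 - 1*(-81) = -3732 + 81 = -3651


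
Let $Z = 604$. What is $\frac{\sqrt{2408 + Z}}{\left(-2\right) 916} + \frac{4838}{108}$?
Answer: $\frac{2419}{54} - \frac{\sqrt{753}}{916} \approx 44.766$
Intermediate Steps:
$\frac{\sqrt{2408 + Z}}{\left(-2\right) 916} + \frac{4838}{108} = \frac{\sqrt{2408 + 604}}{\left(-2\right) 916} + \frac{4838}{108} = \frac{\sqrt{3012}}{-1832} + 4838 \cdot \frac{1}{108} = 2 \sqrt{753} \left(- \frac{1}{1832}\right) + \frac{2419}{54} = - \frac{\sqrt{753}}{916} + \frac{2419}{54} = \frac{2419}{54} - \frac{\sqrt{753}}{916}$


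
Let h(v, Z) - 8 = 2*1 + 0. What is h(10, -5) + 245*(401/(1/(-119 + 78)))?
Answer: -4028035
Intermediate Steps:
h(v, Z) = 10 (h(v, Z) = 8 + (2*1 + 0) = 8 + (2 + 0) = 8 + 2 = 10)
h(10, -5) + 245*(401/(1/(-119 + 78))) = 10 + 245*(401/(1/(-119 + 78))) = 10 + 245*(401/(1/(-41))) = 10 + 245*(401/(-1/41)) = 10 + 245*(401*(-41)) = 10 + 245*(-16441) = 10 - 4028045 = -4028035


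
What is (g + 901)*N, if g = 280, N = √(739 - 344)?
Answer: 1181*√395 ≈ 23472.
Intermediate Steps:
N = √395 ≈ 19.875
(g + 901)*N = (280 + 901)*√395 = 1181*√395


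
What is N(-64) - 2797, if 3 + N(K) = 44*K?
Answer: -5616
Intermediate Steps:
N(K) = -3 + 44*K
N(-64) - 2797 = (-3 + 44*(-64)) - 2797 = (-3 - 2816) - 2797 = -2819 - 2797 = -5616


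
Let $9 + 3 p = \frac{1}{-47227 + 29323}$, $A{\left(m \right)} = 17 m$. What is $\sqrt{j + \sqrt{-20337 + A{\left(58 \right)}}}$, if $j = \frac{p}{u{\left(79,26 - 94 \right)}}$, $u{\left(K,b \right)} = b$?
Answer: $\frac{\sqrt{1021769717 + 23159969856 i \sqrt{19351}}}{152184} \approx 8.3412 + 8.3386 i$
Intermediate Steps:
$p = - \frac{161137}{53712}$ ($p = -3 + \frac{1}{3 \left(-47227 + 29323\right)} = -3 + \frac{1}{3 \left(-17904\right)} = -3 + \frac{1}{3} \left(- \frac{1}{17904}\right) = -3 - \frac{1}{53712} = - \frac{161137}{53712} \approx -3.0$)
$j = \frac{161137}{3652416}$ ($j = - \frac{161137}{53712 \left(26 - 94\right)} = - \frac{161137}{53712 \left(-68\right)} = \left(- \frac{161137}{53712}\right) \left(- \frac{1}{68}\right) = \frac{161137}{3652416} \approx 0.044118$)
$\sqrt{j + \sqrt{-20337 + A{\left(58 \right)}}} = \sqrt{\frac{161137}{3652416} + \sqrt{-20337 + 17 \cdot 58}} = \sqrt{\frac{161137}{3652416} + \sqrt{-20337 + 986}} = \sqrt{\frac{161137}{3652416} + \sqrt{-19351}} = \sqrt{\frac{161137}{3652416} + i \sqrt{19351}}$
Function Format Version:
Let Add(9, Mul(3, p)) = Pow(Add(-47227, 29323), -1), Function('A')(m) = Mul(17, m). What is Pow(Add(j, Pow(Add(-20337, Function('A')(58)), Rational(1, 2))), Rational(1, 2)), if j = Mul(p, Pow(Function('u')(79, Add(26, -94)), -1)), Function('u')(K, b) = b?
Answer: Mul(Rational(1, 152184), Pow(Add(1021769717, Mul(23159969856, I, Pow(19351, Rational(1, 2)))), Rational(1, 2))) ≈ Add(8.3412, Mul(8.3386, I))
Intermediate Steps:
p = Rational(-161137, 53712) (p = Add(-3, Mul(Rational(1, 3), Pow(Add(-47227, 29323), -1))) = Add(-3, Mul(Rational(1, 3), Pow(-17904, -1))) = Add(-3, Mul(Rational(1, 3), Rational(-1, 17904))) = Add(-3, Rational(-1, 53712)) = Rational(-161137, 53712) ≈ -3.0000)
j = Rational(161137, 3652416) (j = Mul(Rational(-161137, 53712), Pow(Add(26, -94), -1)) = Mul(Rational(-161137, 53712), Pow(-68, -1)) = Mul(Rational(-161137, 53712), Rational(-1, 68)) = Rational(161137, 3652416) ≈ 0.044118)
Pow(Add(j, Pow(Add(-20337, Function('A')(58)), Rational(1, 2))), Rational(1, 2)) = Pow(Add(Rational(161137, 3652416), Pow(Add(-20337, Mul(17, 58)), Rational(1, 2))), Rational(1, 2)) = Pow(Add(Rational(161137, 3652416), Pow(Add(-20337, 986), Rational(1, 2))), Rational(1, 2)) = Pow(Add(Rational(161137, 3652416), Pow(-19351, Rational(1, 2))), Rational(1, 2)) = Pow(Add(Rational(161137, 3652416), Mul(I, Pow(19351, Rational(1, 2)))), Rational(1, 2))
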